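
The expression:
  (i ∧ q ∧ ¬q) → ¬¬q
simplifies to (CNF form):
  True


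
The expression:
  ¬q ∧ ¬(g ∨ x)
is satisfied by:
  {q: False, g: False, x: False}


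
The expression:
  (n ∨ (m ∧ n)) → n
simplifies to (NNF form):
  True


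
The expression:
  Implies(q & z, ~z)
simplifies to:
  ~q | ~z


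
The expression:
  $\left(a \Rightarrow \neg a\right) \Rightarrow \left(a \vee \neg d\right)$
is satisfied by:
  {a: True, d: False}
  {d: False, a: False}
  {d: True, a: True}


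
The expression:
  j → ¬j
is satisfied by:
  {j: False}


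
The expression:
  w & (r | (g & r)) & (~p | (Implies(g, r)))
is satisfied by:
  {r: True, w: True}


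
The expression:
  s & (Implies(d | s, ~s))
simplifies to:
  False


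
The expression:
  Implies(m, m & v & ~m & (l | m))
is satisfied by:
  {m: False}


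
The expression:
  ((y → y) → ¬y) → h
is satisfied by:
  {y: True, h: True}
  {y: True, h: False}
  {h: True, y: False}


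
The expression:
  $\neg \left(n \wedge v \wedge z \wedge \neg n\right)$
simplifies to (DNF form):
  $\text{True}$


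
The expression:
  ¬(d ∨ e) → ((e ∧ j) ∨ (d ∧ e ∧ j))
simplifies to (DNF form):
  d ∨ e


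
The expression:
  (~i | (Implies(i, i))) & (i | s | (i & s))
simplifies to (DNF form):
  i | s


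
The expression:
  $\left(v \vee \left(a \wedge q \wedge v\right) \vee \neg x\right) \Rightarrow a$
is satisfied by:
  {a: True, x: True, v: False}
  {a: True, x: False, v: False}
  {a: True, v: True, x: True}
  {a: True, v: True, x: False}
  {x: True, v: False, a: False}


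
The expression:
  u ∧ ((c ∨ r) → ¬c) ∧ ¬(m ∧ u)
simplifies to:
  u ∧ ¬c ∧ ¬m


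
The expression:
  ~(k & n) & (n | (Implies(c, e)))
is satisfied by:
  {e: True, c: False, n: False, k: False}
  {e: False, c: False, n: False, k: False}
  {k: True, e: True, c: False, n: False}
  {k: True, e: False, c: False, n: False}
  {c: True, e: True, k: False, n: False}
  {k: True, c: True, e: True, n: False}
  {n: True, e: True, c: False, k: False}
  {n: True, e: False, c: False, k: False}
  {n: True, c: True, e: True, k: False}
  {n: True, c: True, e: False, k: False}


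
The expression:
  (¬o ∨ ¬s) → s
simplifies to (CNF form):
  s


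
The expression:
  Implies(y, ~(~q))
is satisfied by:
  {q: True, y: False}
  {y: False, q: False}
  {y: True, q: True}


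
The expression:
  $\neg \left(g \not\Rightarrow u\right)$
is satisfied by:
  {u: True, g: False}
  {g: False, u: False}
  {g: True, u: True}


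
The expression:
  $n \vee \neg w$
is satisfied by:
  {n: True, w: False}
  {w: False, n: False}
  {w: True, n: True}


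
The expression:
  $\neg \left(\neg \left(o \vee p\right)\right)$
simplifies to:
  $o \vee p$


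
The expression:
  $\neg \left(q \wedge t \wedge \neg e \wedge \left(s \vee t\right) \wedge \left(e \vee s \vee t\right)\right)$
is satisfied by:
  {e: True, t: False, q: False}
  {e: False, t: False, q: False}
  {q: True, e: True, t: False}
  {q: True, e: False, t: False}
  {t: True, e: True, q: False}
  {t: True, e: False, q: False}
  {t: True, q: True, e: True}


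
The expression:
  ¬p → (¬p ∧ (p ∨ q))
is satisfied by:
  {q: True, p: True}
  {q: True, p: False}
  {p: True, q: False}


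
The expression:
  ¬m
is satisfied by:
  {m: False}


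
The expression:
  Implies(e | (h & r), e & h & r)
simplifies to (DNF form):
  (e & h & r) | (~e & ~h) | (~e & ~r)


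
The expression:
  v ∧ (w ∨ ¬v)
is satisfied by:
  {w: True, v: True}


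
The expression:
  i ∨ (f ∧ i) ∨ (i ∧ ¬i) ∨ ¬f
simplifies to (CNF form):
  i ∨ ¬f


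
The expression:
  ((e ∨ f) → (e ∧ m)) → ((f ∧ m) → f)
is always true.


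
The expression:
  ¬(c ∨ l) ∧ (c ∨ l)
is never true.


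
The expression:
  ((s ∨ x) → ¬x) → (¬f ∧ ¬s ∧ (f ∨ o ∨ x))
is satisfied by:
  {x: True, o: True, f: False, s: False}
  {x: True, o: False, f: False, s: False}
  {x: True, s: True, o: True, f: False}
  {x: True, s: True, o: False, f: False}
  {x: True, f: True, o: True, s: False}
  {x: True, f: True, o: False, s: False}
  {x: True, f: True, s: True, o: True}
  {x: True, f: True, s: True, o: False}
  {o: True, x: False, f: False, s: False}


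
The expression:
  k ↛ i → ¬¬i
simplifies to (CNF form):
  i ∨ ¬k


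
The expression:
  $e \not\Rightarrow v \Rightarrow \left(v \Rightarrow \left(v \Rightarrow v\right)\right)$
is always true.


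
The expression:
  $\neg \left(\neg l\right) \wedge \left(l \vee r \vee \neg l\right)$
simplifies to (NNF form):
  $l$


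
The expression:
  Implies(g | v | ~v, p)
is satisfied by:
  {p: True}


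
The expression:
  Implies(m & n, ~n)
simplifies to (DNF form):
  ~m | ~n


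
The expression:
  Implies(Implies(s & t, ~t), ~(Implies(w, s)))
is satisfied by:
  {w: True, t: True, s: False}
  {w: True, t: False, s: False}
  {s: True, w: True, t: True}
  {s: True, t: True, w: False}


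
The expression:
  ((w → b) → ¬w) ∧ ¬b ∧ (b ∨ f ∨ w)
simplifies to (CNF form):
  ¬b ∧ (f ∨ w)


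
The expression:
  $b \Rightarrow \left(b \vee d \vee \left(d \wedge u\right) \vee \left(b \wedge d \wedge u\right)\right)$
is always true.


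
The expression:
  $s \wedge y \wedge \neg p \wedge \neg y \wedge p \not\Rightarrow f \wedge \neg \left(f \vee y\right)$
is never true.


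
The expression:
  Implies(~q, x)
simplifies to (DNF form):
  q | x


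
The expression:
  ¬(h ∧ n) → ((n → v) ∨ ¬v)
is always true.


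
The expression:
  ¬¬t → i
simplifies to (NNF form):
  i ∨ ¬t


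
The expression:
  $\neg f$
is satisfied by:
  {f: False}


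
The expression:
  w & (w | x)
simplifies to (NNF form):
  w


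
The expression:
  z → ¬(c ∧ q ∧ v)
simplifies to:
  ¬c ∨ ¬q ∨ ¬v ∨ ¬z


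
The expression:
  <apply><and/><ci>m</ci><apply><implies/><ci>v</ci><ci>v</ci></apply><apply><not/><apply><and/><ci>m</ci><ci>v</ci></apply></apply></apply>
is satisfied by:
  {m: True, v: False}


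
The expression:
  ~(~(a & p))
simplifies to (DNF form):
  a & p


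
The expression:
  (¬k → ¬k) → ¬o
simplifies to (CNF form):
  ¬o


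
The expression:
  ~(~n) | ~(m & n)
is always true.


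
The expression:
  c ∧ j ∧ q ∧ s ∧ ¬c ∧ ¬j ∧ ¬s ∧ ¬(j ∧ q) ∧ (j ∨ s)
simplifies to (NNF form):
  False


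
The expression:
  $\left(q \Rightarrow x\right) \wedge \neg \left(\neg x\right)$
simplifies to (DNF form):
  $x$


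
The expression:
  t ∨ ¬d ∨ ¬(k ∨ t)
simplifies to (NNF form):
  t ∨ ¬d ∨ ¬k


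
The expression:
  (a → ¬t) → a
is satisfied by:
  {a: True}


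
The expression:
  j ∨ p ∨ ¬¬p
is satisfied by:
  {p: True, j: True}
  {p: True, j: False}
  {j: True, p: False}


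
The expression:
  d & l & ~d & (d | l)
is never true.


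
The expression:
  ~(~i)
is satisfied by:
  {i: True}


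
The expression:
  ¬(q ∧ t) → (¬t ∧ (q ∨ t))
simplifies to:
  q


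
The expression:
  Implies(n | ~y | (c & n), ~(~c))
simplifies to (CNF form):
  (c | y) & (c | ~n)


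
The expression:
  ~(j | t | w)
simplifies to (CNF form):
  ~j & ~t & ~w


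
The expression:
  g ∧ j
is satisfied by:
  {j: True, g: True}


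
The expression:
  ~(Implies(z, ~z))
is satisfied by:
  {z: True}


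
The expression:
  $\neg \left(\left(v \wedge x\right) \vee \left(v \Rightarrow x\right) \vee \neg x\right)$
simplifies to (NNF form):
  $\text{False}$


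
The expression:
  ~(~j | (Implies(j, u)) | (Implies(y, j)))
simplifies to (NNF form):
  False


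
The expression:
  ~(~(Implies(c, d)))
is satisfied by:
  {d: True, c: False}
  {c: False, d: False}
  {c: True, d: True}


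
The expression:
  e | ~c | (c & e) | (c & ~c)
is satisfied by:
  {e: True, c: False}
  {c: False, e: False}
  {c: True, e: True}


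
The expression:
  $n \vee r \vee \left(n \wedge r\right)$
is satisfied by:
  {r: True, n: True}
  {r: True, n: False}
  {n: True, r: False}


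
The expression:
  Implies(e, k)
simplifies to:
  k | ~e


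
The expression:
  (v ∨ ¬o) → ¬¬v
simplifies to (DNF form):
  o ∨ v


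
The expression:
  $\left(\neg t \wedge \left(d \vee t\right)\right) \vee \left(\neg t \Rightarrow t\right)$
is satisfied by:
  {d: True, t: True}
  {d: True, t: False}
  {t: True, d: False}


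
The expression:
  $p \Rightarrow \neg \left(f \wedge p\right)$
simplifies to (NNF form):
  $\neg f \vee \neg p$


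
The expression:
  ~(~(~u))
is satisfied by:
  {u: False}


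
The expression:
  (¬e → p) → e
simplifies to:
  e ∨ ¬p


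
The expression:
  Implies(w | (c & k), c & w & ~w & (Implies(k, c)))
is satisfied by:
  {k: False, w: False, c: False}
  {c: True, k: False, w: False}
  {k: True, c: False, w: False}


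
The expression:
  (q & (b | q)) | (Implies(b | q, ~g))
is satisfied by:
  {q: True, g: False, b: False}
  {g: False, b: False, q: False}
  {b: True, q: True, g: False}
  {b: True, g: False, q: False}
  {q: True, g: True, b: False}
  {g: True, q: False, b: False}
  {b: True, g: True, q: True}


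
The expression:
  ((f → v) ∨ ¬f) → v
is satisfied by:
  {v: True, f: True}
  {v: True, f: False}
  {f: True, v: False}


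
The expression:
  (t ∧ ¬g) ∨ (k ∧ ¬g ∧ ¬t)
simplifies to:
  ¬g ∧ (k ∨ t)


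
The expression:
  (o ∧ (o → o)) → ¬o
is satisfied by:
  {o: False}


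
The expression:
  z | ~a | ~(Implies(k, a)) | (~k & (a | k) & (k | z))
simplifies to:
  z | ~a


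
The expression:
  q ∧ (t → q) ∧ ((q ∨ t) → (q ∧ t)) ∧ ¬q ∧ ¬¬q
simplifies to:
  False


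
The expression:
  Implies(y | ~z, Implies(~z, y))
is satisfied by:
  {y: True, z: True}
  {y: True, z: False}
  {z: True, y: False}


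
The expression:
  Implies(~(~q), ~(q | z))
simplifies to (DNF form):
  ~q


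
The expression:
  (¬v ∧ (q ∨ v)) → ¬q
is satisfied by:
  {v: True, q: False}
  {q: False, v: False}
  {q: True, v: True}


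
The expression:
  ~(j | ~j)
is never true.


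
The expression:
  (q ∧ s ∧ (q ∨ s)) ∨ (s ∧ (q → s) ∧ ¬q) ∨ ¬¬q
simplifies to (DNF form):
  q ∨ s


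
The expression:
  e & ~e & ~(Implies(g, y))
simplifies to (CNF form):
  False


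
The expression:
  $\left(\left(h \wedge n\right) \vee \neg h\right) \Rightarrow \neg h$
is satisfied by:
  {h: False, n: False}
  {n: True, h: False}
  {h: True, n: False}


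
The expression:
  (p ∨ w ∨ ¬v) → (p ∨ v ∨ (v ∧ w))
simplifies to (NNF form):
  p ∨ v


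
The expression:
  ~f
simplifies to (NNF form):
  ~f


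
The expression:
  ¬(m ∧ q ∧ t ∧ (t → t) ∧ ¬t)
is always true.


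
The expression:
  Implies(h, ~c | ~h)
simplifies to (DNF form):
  ~c | ~h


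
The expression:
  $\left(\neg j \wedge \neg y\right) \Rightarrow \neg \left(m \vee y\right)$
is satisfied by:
  {y: True, j: True, m: False}
  {y: True, j: False, m: False}
  {j: True, y: False, m: False}
  {y: False, j: False, m: False}
  {y: True, m: True, j: True}
  {y: True, m: True, j: False}
  {m: True, j: True, y: False}


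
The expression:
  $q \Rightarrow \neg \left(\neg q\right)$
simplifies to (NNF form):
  $\text{True}$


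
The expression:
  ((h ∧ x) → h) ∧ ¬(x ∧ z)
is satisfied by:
  {z: False, x: False}
  {x: True, z: False}
  {z: True, x: False}


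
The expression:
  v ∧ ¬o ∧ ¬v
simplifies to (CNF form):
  False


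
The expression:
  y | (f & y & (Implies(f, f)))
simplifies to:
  y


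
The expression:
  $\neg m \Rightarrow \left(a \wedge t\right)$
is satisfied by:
  {a: True, m: True, t: True}
  {a: True, m: True, t: False}
  {m: True, t: True, a: False}
  {m: True, t: False, a: False}
  {a: True, t: True, m: False}


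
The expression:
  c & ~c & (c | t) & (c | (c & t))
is never true.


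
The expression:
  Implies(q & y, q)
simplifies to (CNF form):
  True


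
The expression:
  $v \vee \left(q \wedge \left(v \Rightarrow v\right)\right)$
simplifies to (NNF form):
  $q \vee v$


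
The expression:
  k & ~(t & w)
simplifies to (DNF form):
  (k & ~t) | (k & ~w)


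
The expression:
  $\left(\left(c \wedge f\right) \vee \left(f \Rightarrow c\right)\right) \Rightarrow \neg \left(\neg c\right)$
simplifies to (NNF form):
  $c \vee f$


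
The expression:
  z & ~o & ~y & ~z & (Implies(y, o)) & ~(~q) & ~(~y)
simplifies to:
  False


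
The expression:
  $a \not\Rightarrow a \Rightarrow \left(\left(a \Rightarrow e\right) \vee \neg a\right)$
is always true.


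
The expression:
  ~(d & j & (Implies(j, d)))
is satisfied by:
  {d: False, j: False}
  {j: True, d: False}
  {d: True, j: False}


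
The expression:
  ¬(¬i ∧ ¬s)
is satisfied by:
  {i: True, s: True}
  {i: True, s: False}
  {s: True, i: False}


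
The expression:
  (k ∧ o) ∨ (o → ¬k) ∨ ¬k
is always true.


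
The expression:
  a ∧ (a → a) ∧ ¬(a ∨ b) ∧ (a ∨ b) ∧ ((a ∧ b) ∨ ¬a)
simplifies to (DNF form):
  False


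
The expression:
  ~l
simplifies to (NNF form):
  ~l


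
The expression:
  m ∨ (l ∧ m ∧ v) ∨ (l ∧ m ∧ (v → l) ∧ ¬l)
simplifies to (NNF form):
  m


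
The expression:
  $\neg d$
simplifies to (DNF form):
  $\neg d$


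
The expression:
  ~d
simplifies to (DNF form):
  ~d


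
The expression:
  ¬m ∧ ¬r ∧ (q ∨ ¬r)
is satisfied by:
  {r: False, m: False}


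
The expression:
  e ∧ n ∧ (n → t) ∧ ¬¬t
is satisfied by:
  {t: True, e: True, n: True}


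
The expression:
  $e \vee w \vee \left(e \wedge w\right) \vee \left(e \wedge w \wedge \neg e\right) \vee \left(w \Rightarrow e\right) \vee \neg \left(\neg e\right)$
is always true.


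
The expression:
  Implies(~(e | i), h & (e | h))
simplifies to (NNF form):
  e | h | i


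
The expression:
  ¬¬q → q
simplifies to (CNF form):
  True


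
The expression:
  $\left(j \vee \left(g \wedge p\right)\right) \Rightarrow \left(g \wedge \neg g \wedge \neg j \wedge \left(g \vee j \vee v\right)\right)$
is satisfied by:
  {p: False, j: False, g: False}
  {g: True, p: False, j: False}
  {p: True, g: False, j: False}


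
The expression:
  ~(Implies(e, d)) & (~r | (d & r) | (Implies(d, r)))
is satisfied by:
  {e: True, d: False}


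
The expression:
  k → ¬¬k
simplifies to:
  True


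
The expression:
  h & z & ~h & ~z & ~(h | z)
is never true.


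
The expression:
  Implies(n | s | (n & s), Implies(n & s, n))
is always true.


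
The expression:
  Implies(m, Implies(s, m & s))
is always true.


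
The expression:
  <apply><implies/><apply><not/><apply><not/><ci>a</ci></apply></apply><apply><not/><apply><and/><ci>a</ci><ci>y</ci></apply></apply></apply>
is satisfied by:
  {y: False, a: False}
  {a: True, y: False}
  {y: True, a: False}


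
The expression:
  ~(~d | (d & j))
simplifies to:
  d & ~j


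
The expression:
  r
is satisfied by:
  {r: True}


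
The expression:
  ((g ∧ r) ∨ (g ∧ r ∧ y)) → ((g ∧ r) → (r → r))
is always true.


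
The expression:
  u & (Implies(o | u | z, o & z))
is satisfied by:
  {z: True, u: True, o: True}


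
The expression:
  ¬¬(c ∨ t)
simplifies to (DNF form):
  c ∨ t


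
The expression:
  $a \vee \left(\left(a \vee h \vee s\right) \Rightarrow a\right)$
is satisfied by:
  {a: True, s: False, h: False}
  {a: True, h: True, s: False}
  {a: True, s: True, h: False}
  {a: True, h: True, s: True}
  {h: False, s: False, a: False}


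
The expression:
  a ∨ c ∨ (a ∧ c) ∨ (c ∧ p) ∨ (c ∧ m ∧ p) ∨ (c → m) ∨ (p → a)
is always true.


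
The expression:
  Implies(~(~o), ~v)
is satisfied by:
  {v: False, o: False}
  {o: True, v: False}
  {v: True, o: False}


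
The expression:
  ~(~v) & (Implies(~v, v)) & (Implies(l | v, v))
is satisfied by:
  {v: True}


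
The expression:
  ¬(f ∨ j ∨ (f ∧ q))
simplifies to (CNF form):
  ¬f ∧ ¬j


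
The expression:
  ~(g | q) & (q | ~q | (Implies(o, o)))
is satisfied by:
  {q: False, g: False}


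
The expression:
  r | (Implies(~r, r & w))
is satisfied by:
  {r: True}


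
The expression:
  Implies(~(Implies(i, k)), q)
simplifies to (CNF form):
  k | q | ~i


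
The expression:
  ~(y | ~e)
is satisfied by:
  {e: True, y: False}


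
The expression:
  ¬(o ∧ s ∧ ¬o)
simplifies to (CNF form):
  True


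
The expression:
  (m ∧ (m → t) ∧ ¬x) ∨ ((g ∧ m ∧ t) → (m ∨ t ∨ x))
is always true.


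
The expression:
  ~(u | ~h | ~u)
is never true.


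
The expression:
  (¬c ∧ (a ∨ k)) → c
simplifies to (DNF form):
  c ∨ (¬a ∧ ¬k)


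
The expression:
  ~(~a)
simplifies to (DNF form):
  a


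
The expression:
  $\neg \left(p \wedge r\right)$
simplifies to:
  $\neg p \vee \neg r$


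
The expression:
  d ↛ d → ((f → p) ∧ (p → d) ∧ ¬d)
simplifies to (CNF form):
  True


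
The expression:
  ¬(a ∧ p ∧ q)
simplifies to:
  ¬a ∨ ¬p ∨ ¬q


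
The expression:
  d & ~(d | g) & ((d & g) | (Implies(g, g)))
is never true.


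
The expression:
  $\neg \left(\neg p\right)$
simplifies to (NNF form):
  $p$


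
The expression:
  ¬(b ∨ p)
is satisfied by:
  {p: False, b: False}


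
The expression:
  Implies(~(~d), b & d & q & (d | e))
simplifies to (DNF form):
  ~d | (b & q)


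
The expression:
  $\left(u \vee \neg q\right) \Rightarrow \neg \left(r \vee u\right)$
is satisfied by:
  {q: True, u: False, r: False}
  {u: False, r: False, q: False}
  {r: True, q: True, u: False}


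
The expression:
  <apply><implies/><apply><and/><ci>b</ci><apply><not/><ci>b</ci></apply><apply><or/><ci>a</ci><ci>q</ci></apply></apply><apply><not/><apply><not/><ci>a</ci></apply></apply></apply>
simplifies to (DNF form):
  <true/>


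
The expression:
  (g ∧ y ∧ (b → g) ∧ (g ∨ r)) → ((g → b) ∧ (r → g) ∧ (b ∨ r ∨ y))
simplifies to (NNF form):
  b ∨ ¬g ∨ ¬y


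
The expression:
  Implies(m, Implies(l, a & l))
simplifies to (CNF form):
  a | ~l | ~m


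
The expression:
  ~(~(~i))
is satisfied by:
  {i: False}


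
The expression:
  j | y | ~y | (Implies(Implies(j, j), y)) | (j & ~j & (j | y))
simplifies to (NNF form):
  True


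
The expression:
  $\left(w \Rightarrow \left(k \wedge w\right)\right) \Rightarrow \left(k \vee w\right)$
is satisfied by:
  {k: True, w: True}
  {k: True, w: False}
  {w: True, k: False}


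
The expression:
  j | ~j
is always true.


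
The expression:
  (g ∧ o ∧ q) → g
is always true.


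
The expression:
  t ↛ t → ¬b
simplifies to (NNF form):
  True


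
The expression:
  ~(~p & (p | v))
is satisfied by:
  {p: True, v: False}
  {v: False, p: False}
  {v: True, p: True}


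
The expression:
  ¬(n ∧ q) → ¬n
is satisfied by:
  {q: True, n: False}
  {n: False, q: False}
  {n: True, q: True}


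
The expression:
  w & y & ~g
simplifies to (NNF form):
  w & y & ~g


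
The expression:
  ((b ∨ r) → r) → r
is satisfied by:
  {r: True, b: True}
  {r: True, b: False}
  {b: True, r: False}


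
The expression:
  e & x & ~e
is never true.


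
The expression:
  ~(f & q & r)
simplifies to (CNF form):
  ~f | ~q | ~r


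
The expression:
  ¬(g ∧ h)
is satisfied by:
  {h: False, g: False}
  {g: True, h: False}
  {h: True, g: False}


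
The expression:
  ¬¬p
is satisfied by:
  {p: True}


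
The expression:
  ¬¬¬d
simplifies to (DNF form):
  ¬d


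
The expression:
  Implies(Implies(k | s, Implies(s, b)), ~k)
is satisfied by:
  {s: True, b: False, k: False}
  {b: False, k: False, s: False}
  {s: True, b: True, k: False}
  {b: True, s: False, k: False}
  {k: True, s: True, b: False}


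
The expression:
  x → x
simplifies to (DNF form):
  True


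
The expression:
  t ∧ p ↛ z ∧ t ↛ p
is never true.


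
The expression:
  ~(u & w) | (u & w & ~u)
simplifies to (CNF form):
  ~u | ~w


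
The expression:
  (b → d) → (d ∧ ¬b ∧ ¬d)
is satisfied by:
  {b: True, d: False}


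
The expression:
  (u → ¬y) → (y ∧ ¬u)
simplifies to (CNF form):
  y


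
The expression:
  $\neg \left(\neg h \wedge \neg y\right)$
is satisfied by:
  {y: True, h: True}
  {y: True, h: False}
  {h: True, y: False}


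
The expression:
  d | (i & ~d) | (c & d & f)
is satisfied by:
  {i: True, d: True}
  {i: True, d: False}
  {d: True, i: False}


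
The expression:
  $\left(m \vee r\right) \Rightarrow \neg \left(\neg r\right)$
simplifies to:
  $r \vee \neg m$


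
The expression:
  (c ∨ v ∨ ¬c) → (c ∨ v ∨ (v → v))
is always true.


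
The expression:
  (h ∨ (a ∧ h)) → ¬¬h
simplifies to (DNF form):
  True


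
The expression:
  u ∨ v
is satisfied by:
  {v: True, u: True}
  {v: True, u: False}
  {u: True, v: False}


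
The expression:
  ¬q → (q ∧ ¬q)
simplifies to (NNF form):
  q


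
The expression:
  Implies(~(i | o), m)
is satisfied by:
  {i: True, o: True, m: True}
  {i: True, o: True, m: False}
  {i: True, m: True, o: False}
  {i: True, m: False, o: False}
  {o: True, m: True, i: False}
  {o: True, m: False, i: False}
  {m: True, o: False, i: False}


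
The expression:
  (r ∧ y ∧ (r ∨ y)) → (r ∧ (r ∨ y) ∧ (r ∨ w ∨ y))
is always true.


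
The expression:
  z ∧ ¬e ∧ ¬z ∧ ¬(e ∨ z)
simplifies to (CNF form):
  False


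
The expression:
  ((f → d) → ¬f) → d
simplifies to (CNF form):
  d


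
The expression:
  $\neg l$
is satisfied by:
  {l: False}


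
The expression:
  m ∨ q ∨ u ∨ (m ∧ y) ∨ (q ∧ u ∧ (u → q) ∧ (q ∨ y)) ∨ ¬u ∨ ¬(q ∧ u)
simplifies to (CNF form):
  True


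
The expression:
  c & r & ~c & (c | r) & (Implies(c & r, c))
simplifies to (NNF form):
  False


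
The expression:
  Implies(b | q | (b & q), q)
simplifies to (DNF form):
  q | ~b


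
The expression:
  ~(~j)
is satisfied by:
  {j: True}


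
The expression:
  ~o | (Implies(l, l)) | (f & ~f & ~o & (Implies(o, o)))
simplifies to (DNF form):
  True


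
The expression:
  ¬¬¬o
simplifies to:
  ¬o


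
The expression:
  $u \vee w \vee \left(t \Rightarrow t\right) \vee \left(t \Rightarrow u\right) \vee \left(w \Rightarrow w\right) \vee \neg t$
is always true.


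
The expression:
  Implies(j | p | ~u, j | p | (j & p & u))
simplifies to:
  j | p | u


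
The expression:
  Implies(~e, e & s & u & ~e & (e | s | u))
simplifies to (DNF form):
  e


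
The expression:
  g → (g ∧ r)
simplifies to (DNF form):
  r ∨ ¬g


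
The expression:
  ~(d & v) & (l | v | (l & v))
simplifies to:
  (l & ~v) | (v & ~d)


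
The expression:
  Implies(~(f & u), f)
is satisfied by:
  {f: True}


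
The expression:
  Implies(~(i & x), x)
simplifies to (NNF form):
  x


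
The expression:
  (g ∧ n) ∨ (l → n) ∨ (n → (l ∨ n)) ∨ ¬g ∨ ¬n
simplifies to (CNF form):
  True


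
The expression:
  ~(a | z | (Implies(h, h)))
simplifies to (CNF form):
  False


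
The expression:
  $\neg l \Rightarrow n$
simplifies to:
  $l \vee n$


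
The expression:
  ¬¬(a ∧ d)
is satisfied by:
  {a: True, d: True}


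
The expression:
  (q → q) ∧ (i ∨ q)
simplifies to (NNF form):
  i ∨ q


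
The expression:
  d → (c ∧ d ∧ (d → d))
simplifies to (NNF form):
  c ∨ ¬d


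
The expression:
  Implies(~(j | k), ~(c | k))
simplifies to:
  j | k | ~c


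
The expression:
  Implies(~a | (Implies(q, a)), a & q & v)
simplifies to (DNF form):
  a & q & v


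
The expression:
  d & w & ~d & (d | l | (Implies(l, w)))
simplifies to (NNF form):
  False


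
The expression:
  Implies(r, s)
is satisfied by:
  {s: True, r: False}
  {r: False, s: False}
  {r: True, s: True}


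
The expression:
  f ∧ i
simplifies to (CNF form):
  f ∧ i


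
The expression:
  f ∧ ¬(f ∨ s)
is never true.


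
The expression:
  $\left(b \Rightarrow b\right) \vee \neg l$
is always true.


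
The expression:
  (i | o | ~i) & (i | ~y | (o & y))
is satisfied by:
  {i: True, o: True, y: False}
  {i: True, o: False, y: False}
  {o: True, i: False, y: False}
  {i: False, o: False, y: False}
  {i: True, y: True, o: True}
  {i: True, y: True, o: False}
  {y: True, o: True, i: False}


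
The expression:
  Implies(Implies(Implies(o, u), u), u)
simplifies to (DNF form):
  u | ~o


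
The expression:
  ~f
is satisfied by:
  {f: False}


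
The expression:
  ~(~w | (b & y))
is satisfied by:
  {w: True, y: False, b: False}
  {b: True, w: True, y: False}
  {y: True, w: True, b: False}


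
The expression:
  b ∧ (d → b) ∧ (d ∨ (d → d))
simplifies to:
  b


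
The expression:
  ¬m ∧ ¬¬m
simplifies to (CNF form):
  False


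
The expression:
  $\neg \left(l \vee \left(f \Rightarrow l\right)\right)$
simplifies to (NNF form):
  $f \wedge \neg l$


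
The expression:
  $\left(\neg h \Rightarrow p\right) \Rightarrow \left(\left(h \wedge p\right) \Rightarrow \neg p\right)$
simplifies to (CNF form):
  $\neg h \vee \neg p$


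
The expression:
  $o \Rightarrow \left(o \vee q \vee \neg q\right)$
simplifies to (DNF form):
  $\text{True}$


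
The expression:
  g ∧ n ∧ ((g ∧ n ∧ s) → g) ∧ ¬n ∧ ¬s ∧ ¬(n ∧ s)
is never true.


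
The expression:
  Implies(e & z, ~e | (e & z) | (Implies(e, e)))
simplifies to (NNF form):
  True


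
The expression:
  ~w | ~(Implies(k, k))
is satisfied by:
  {w: False}


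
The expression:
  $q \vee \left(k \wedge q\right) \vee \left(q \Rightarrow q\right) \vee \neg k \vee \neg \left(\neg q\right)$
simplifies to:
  $\text{True}$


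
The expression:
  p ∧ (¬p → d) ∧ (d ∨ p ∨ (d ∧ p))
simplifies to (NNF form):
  p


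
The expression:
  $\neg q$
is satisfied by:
  {q: False}


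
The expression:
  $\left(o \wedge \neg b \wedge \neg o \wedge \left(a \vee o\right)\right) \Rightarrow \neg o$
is always true.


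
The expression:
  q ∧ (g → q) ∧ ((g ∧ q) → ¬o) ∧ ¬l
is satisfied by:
  {q: True, g: False, o: False, l: False}
  {q: True, o: True, g: False, l: False}
  {q: True, g: True, o: False, l: False}


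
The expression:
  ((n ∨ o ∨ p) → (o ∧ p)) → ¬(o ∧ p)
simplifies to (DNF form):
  ¬o ∨ ¬p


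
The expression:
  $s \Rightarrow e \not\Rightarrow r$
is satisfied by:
  {e: True, s: False, r: False}
  {e: False, s: False, r: False}
  {r: True, e: True, s: False}
  {r: True, e: False, s: False}
  {s: True, e: True, r: False}


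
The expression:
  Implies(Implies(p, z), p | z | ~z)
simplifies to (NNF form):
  True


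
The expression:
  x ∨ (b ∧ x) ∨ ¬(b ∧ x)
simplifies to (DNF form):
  True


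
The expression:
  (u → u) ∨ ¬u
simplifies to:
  True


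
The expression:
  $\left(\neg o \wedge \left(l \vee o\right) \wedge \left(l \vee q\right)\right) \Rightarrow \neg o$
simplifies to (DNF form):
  $\text{True}$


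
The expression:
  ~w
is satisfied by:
  {w: False}


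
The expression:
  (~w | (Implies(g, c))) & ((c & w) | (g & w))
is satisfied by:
  {c: True, w: True}


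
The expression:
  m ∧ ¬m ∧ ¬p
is never true.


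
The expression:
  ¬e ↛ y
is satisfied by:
  {y: True, e: False}
  {e: False, y: False}
  {e: True, y: True}


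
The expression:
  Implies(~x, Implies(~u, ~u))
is always true.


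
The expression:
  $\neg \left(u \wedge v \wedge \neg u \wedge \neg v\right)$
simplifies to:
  $\text{True}$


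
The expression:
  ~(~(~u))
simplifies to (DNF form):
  ~u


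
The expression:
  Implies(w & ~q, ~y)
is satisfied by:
  {q: True, w: False, y: False}
  {w: False, y: False, q: False}
  {y: True, q: True, w: False}
  {y: True, w: False, q: False}
  {q: True, w: True, y: False}
  {w: True, q: False, y: False}
  {y: True, w: True, q: True}


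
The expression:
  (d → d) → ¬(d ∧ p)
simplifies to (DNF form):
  ¬d ∨ ¬p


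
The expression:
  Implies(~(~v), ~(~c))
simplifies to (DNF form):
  c | ~v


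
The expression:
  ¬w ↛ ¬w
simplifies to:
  False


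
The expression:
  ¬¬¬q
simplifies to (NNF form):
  ¬q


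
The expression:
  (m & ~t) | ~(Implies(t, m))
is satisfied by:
  {t: True, m: False}
  {m: True, t: False}


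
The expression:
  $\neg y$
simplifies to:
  $\neg y$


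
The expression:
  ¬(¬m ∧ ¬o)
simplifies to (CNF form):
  m ∨ o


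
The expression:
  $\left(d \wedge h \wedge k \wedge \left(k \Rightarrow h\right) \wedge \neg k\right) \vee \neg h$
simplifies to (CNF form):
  $\neg h$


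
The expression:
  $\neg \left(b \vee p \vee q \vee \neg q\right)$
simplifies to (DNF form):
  $\text{False}$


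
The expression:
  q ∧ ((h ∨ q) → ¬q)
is never true.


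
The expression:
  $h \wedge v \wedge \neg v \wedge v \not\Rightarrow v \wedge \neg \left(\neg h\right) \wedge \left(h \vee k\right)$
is never true.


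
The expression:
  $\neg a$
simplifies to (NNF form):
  $\neg a$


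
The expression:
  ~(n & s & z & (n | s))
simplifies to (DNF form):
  ~n | ~s | ~z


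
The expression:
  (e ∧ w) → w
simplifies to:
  True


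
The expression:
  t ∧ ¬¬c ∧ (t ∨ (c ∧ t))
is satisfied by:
  {t: True, c: True}


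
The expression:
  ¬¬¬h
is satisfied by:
  {h: False}


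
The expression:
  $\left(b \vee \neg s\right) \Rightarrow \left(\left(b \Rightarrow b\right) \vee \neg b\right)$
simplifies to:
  $\text{True}$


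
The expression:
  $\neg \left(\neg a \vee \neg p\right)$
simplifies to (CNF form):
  $a \wedge p$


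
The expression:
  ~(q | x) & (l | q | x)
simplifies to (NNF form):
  l & ~q & ~x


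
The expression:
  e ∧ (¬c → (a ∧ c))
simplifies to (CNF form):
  c ∧ e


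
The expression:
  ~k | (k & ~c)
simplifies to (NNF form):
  ~c | ~k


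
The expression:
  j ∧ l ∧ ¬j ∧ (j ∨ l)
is never true.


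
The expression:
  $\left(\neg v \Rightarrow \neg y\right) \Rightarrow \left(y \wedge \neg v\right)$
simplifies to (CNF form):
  $y \wedge \neg v$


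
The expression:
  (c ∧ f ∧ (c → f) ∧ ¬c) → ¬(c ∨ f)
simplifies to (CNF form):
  True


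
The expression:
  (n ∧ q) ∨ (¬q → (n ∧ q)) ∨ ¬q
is always true.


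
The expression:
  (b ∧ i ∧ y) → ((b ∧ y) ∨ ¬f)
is always true.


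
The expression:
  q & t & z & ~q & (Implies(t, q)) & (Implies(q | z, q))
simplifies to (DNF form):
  False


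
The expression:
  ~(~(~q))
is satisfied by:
  {q: False}


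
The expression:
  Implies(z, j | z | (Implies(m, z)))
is always true.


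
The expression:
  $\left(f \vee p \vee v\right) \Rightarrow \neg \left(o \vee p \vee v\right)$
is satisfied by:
  {v: False, p: False, o: False, f: False}
  {f: True, v: False, p: False, o: False}
  {o: True, v: False, p: False, f: False}


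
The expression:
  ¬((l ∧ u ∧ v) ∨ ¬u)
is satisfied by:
  {u: True, l: False, v: False}
  {v: True, u: True, l: False}
  {l: True, u: True, v: False}


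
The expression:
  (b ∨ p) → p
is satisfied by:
  {p: True, b: False}
  {b: False, p: False}
  {b: True, p: True}


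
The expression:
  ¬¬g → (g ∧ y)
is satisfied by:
  {y: True, g: False}
  {g: False, y: False}
  {g: True, y: True}


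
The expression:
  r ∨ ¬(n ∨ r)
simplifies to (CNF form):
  r ∨ ¬n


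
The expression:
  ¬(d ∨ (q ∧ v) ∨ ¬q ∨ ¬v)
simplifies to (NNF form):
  False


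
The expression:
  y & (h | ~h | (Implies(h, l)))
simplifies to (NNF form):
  y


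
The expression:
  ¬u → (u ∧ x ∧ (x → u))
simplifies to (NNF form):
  u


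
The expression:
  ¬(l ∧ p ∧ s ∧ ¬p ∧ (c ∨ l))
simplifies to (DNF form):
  True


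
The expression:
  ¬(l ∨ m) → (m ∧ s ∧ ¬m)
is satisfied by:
  {m: True, l: True}
  {m: True, l: False}
  {l: True, m: False}


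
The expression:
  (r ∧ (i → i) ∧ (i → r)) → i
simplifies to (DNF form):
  i ∨ ¬r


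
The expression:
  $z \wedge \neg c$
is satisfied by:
  {z: True, c: False}


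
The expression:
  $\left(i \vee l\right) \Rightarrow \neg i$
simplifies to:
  $\neg i$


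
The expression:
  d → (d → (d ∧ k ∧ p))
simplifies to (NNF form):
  (k ∧ p) ∨ ¬d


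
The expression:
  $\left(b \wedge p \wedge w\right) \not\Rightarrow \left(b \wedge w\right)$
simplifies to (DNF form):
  $\text{False}$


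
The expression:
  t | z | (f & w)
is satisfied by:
  {t: True, z: True, f: True, w: True}
  {t: True, z: True, f: True, w: False}
  {t: True, z: True, w: True, f: False}
  {t: True, z: True, w: False, f: False}
  {t: True, f: True, w: True, z: False}
  {t: True, f: True, w: False, z: False}
  {t: True, f: False, w: True, z: False}
  {t: True, f: False, w: False, z: False}
  {z: True, f: True, w: True, t: False}
  {z: True, f: True, w: False, t: False}
  {z: True, w: True, f: False, t: False}
  {z: True, w: False, f: False, t: False}
  {f: True, w: True, z: False, t: False}


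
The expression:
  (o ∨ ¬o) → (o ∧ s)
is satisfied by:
  {s: True, o: True}


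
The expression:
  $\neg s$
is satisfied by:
  {s: False}


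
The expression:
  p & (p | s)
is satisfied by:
  {p: True}


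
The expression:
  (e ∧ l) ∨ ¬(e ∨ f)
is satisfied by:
  {l: True, e: False, f: False}
  {e: False, f: False, l: False}
  {l: True, e: True, f: False}
  {f: True, l: True, e: True}


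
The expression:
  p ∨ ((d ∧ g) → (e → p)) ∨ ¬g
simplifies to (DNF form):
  p ∨ ¬d ∨ ¬e ∨ ¬g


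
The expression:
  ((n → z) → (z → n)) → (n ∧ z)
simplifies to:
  z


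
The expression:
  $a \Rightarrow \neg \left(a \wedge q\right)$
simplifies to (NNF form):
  $\neg a \vee \neg q$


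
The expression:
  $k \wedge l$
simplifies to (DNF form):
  $k \wedge l$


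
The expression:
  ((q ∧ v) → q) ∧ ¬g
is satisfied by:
  {g: False}


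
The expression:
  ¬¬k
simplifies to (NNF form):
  k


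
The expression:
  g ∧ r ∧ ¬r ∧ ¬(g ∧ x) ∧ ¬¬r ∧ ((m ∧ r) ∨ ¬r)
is never true.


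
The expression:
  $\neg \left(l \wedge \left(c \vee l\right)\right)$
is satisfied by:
  {l: False}


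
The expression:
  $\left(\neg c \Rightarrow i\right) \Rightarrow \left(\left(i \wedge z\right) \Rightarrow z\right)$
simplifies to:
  $\text{True}$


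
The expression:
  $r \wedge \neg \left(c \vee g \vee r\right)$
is never true.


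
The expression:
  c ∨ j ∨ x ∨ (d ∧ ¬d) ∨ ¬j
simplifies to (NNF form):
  True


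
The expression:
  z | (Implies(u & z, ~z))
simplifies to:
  True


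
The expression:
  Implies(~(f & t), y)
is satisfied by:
  {y: True, f: True, t: True}
  {y: True, f: True, t: False}
  {y: True, t: True, f: False}
  {y: True, t: False, f: False}
  {f: True, t: True, y: False}


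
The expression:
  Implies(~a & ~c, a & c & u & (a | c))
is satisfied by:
  {a: True, c: True}
  {a: True, c: False}
  {c: True, a: False}


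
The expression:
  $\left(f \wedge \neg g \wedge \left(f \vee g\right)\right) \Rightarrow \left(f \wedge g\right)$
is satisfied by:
  {g: True, f: False}
  {f: False, g: False}
  {f: True, g: True}


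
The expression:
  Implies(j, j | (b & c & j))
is always true.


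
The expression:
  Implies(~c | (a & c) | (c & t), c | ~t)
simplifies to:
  c | ~t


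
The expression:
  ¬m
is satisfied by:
  {m: False}


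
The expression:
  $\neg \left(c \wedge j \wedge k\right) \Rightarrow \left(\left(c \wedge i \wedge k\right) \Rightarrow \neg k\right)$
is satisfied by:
  {j: True, k: False, i: False, c: False}
  {j: False, k: False, i: False, c: False}
  {c: True, j: True, k: False, i: False}
  {c: True, j: False, k: False, i: False}
  {i: True, j: True, k: False, c: False}
  {i: True, j: False, k: False, c: False}
  {c: True, i: True, j: True, k: False}
  {c: True, i: True, j: False, k: False}
  {k: True, j: True, c: False, i: False}
  {k: True, j: False, c: False, i: False}
  {c: True, k: True, j: True, i: False}
  {c: True, k: True, j: False, i: False}
  {i: True, k: True, j: True, c: False}
  {i: True, k: True, j: False, c: False}
  {i: True, k: True, c: True, j: True}


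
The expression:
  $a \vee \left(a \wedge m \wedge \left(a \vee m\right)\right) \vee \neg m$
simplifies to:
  $a \vee \neg m$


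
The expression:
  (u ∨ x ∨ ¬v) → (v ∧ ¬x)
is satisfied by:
  {v: True, x: False}


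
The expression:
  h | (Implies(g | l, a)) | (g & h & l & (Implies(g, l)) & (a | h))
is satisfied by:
  {a: True, h: True, l: False, g: False}
  {a: True, h: True, g: True, l: False}
  {a: True, h: True, l: True, g: False}
  {a: True, h: True, g: True, l: True}
  {a: True, l: False, g: False, h: False}
  {a: True, g: True, l: False, h: False}
  {a: True, l: True, g: False, h: False}
  {a: True, g: True, l: True, h: False}
  {h: True, l: False, g: False, a: False}
  {g: True, h: True, l: False, a: False}
  {h: True, l: True, g: False, a: False}
  {g: True, h: True, l: True, a: False}
  {h: False, l: False, g: False, a: False}


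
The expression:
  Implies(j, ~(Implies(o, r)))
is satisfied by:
  {o: True, j: False, r: False}
  {o: False, j: False, r: False}
  {r: True, o: True, j: False}
  {r: True, o: False, j: False}
  {j: True, o: True, r: False}


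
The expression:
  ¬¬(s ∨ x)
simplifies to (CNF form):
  s ∨ x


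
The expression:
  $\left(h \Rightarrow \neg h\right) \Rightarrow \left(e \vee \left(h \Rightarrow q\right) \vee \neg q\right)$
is always true.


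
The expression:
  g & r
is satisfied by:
  {r: True, g: True}


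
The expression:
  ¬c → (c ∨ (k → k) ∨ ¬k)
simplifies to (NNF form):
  True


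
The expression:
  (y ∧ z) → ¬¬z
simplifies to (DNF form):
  True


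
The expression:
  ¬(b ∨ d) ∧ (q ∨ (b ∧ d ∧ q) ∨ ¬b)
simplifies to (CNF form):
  ¬b ∧ ¬d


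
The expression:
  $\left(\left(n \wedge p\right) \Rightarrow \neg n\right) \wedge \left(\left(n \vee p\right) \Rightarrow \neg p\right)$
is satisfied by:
  {p: False}
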